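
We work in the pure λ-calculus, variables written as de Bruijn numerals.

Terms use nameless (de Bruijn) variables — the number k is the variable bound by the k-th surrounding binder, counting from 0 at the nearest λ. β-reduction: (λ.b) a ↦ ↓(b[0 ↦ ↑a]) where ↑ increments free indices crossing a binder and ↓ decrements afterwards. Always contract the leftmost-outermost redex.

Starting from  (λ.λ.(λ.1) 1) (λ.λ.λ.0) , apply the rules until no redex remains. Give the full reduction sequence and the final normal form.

Answer: normal form = λ.0  (in 2 steps)

Working:
  start: (λ.λ.(λ.1) 1) (λ.λ.λ.0)
  →1  λ.(λ.1) (λ.λ.λ.0)
  →2  λ.0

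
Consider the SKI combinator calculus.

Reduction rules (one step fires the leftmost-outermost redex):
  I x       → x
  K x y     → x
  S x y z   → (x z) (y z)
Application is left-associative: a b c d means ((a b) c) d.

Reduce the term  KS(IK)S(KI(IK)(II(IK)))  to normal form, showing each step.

  start: KS(IK)S(KI(IK)(II(IK)))
  →1  SS(KI(IK)(II(IK)))
  →2  SS(I(II(IK)))
  →3  SS(II(IK))
  →4  SS(I(IK))
  →5  SS(IK)
  →6  SSK

Answer: normal form = SSK  (in 6 steps)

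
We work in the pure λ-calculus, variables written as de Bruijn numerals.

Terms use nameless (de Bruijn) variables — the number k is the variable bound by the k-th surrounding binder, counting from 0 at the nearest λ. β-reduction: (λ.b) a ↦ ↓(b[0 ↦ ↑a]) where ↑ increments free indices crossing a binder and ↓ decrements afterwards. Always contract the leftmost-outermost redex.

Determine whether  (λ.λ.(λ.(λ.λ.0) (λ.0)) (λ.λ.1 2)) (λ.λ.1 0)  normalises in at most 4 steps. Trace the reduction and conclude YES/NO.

Answer: YES — reaches normal form λ.λ.0 in 3 ≤ 4 steps

Working:
  start: (λ.λ.(λ.(λ.λ.0) (λ.0)) (λ.λ.1 2)) (λ.λ.1 0)
  [1] λ.(λ.(λ.λ.0) (λ.0)) (λ.λ.1 2)
  [2] λ.(λ.λ.0) (λ.0)
  [3] λ.λ.0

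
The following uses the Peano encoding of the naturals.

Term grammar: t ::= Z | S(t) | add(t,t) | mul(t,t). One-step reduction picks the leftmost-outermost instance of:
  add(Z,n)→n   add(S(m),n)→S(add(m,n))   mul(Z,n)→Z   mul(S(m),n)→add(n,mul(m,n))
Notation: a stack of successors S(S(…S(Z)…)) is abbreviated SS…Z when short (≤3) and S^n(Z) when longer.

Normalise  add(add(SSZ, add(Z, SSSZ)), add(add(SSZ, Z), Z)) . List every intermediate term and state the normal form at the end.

Answer: normal form = S^7(Z)  (in 16 steps)

Derivation:
  start: add(add(SSZ, add(Z, SSSZ)), add(add(SSZ, Z), Z))
  [1] add(S(add(SZ, add(Z, SSSZ))), add(add(SSZ, Z), Z))
  [2] S(add(add(SZ, add(Z, SSSZ)), add(add(SSZ, Z), Z)))
  [3] S(add(S(add(Z, add(Z, SSSZ))), add(add(SSZ, Z), Z)))
  [4] S(S(add(add(Z, add(Z, SSSZ)), add(add(SSZ, Z), Z))))
  [5] S(S(add(add(Z, SSSZ), add(add(SSZ, Z), Z))))
  [6] S(S(add(SSSZ, add(add(SSZ, Z), Z))))
  [7] S(S(S(add(SSZ, add(add(SSZ, Z), Z)))))
  [8] S(S(S(S(add(SZ, add(add(SSZ, Z), Z))))))
  [9] S(S(S(S(S(add(Z, add(add(SSZ, Z), Z)))))))
  [10] S(S(S(S(S(add(add(SSZ, Z), Z))))))
  [11] S(S(S(S(S(add(S(add(SZ, Z)), Z))))))
  [12] S(S(S(S(S(S(add(add(SZ, Z), Z)))))))
  [13] S(S(S(S(S(S(add(S(add(Z, Z)), Z)))))))
  [14] S(S(S(S(S(S(S(add(add(Z, Z), Z))))))))
  [15] S(S(S(S(S(S(S(add(Z, Z))))))))
  [16] S^7(Z)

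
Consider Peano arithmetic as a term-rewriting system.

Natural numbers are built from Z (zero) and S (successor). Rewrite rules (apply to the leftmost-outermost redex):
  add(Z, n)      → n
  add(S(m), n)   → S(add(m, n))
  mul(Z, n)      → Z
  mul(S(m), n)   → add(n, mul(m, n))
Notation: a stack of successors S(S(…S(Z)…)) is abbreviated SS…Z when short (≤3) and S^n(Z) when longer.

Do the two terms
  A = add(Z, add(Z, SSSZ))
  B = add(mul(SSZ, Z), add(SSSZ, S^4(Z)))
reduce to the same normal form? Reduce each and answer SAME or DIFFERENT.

Term A:
  start: add(Z, add(Z, SSSZ))
  step 1: add(Z, SSSZ)
  step 2: SSSZ

Term B:
  start: add(mul(SSZ, Z), add(SSSZ, S^4(Z)))
  step 1: add(add(Z, mul(SZ, Z)), add(SSSZ, S^4(Z)))
  step 2: add(mul(SZ, Z), add(SSSZ, S^4(Z)))
  step 3: add(add(Z, mul(Z, Z)), add(SSSZ, S^4(Z)))
  step 4: add(mul(Z, Z), add(SSSZ, S^4(Z)))
  step 5: add(Z, add(SSSZ, S^4(Z)))
  step 6: add(SSSZ, S^4(Z))
  step 7: S(add(SSZ, S^4(Z)))
  step 8: S(S(add(SZ, S^4(Z))))
  step 9: S(S(S(add(Z, S^4(Z)))))
  step 10: S^7(Z)

Answer: DIFFERENT — A ⇓ SSSZ, B ⇓ S^7(Z)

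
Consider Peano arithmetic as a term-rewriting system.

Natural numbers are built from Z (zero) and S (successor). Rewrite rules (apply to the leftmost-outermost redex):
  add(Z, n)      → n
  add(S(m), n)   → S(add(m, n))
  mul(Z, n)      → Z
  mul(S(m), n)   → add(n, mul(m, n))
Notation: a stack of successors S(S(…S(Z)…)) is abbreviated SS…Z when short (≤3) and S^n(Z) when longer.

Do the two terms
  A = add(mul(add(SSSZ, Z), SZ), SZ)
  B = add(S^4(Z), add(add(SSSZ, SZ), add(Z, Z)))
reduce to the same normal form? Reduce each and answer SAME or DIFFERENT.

Term A:
  start: add(mul(add(SSSZ, Z), SZ), SZ)
  →1  add(mul(S(add(SSZ, Z)), SZ), SZ)
  →2  add(add(SZ, mul(add(SSZ, Z), SZ)), SZ)
  →3  add(S(add(Z, mul(add(SSZ, Z), SZ))), SZ)
  →4  S(add(add(Z, mul(add(SSZ, Z), SZ)), SZ))
  →5  S(add(mul(add(SSZ, Z), SZ), SZ))
  →6  S(add(mul(S(add(SZ, Z)), SZ), SZ))
  →7  S(add(add(SZ, mul(add(SZ, Z), SZ)), SZ))
  →8  S(add(S(add(Z, mul(add(SZ, Z), SZ))), SZ))
  →9  S(S(add(add(Z, mul(add(SZ, Z), SZ)), SZ)))
  →10  S(S(add(mul(add(SZ, Z), SZ), SZ)))
  →11  S(S(add(mul(S(add(Z, Z)), SZ), SZ)))
  →12  S(S(add(add(SZ, mul(add(Z, Z), SZ)), SZ)))
  →13  S(S(add(S(add(Z, mul(add(Z, Z), SZ))), SZ)))
  →14  S(S(S(add(add(Z, mul(add(Z, Z), SZ)), SZ))))
  →15  S(S(S(add(mul(add(Z, Z), SZ), SZ))))
  →16  S(S(S(add(mul(Z, SZ), SZ))))
  →17  S(S(S(add(Z, SZ))))
  →18  S^4(Z)

Term B:
  start: add(S^4(Z), add(add(SSSZ, SZ), add(Z, Z)))
  →1  S(add(SSSZ, add(add(SSSZ, SZ), add(Z, Z))))
  →2  S(S(add(SSZ, add(add(SSSZ, SZ), add(Z, Z)))))
  →3  S(S(S(add(SZ, add(add(SSSZ, SZ), add(Z, Z))))))
  →4  S(S(S(S(add(Z, add(add(SSSZ, SZ), add(Z, Z)))))))
  →5  S(S(S(S(add(add(SSSZ, SZ), add(Z, Z))))))
  →6  S(S(S(S(add(S(add(SSZ, SZ)), add(Z, Z))))))
  →7  S(S(S(S(S(add(add(SSZ, SZ), add(Z, Z)))))))
  →8  S(S(S(S(S(add(S(add(SZ, SZ)), add(Z, Z)))))))
  →9  S(S(S(S(S(S(add(add(SZ, SZ), add(Z, Z))))))))
  →10  S(S(S(S(S(S(add(S(add(Z, SZ)), add(Z, Z))))))))
  →11  S(S(S(S(S(S(S(add(add(Z, SZ), add(Z, Z)))))))))
  →12  S(S(S(S(S(S(S(add(SZ, add(Z, Z)))))))))
  →13  S(S(S(S(S(S(S(S(add(Z, add(Z, Z))))))))))
  →14  S(S(S(S(S(S(S(S(add(Z, Z)))))))))
  →15  S^8(Z)

Answer: DIFFERENT — A ⇓ S^4(Z), B ⇓ S^8(Z)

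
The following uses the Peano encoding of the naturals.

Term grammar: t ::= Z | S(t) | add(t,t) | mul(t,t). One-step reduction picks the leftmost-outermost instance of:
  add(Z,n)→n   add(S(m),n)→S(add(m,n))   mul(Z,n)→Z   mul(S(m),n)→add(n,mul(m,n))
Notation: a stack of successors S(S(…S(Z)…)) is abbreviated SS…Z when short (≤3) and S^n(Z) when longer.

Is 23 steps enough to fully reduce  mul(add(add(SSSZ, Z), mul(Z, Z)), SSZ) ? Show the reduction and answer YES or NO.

Answer: YES — reaches normal form S^6(Z) in 22 ≤ 23 steps

Reduction:
  start: mul(add(add(SSSZ, Z), mul(Z, Z)), SSZ)
  →1  mul(add(S(add(SSZ, Z)), mul(Z, Z)), SSZ)
  →2  mul(S(add(add(SSZ, Z), mul(Z, Z))), SSZ)
  →3  add(SSZ, mul(add(add(SSZ, Z), mul(Z, Z)), SSZ))
  →4  S(add(SZ, mul(add(add(SSZ, Z), mul(Z, Z)), SSZ)))
  →5  S(S(add(Z, mul(add(add(SSZ, Z), mul(Z, Z)), SSZ))))
  →6  S(S(mul(add(add(SSZ, Z), mul(Z, Z)), SSZ)))
  →7  S(S(mul(add(S(add(SZ, Z)), mul(Z, Z)), SSZ)))
  →8  S(S(mul(S(add(add(SZ, Z), mul(Z, Z))), SSZ)))
  →9  S(S(add(SSZ, mul(add(add(SZ, Z), mul(Z, Z)), SSZ))))
  →10  S(S(S(add(SZ, mul(add(add(SZ, Z), mul(Z, Z)), SSZ)))))
  →11  S(S(S(S(add(Z, mul(add(add(SZ, Z), mul(Z, Z)), SSZ))))))
  →12  S(S(S(S(mul(add(add(SZ, Z), mul(Z, Z)), SSZ)))))
  →13  S(S(S(S(mul(add(S(add(Z, Z)), mul(Z, Z)), SSZ)))))
  →14  S(S(S(S(mul(S(add(add(Z, Z), mul(Z, Z))), SSZ)))))
  →15  S(S(S(S(add(SSZ, mul(add(add(Z, Z), mul(Z, Z)), SSZ))))))
  →16  S(S(S(S(S(add(SZ, mul(add(add(Z, Z), mul(Z, Z)), SSZ)))))))
  →17  S(S(S(S(S(S(add(Z, mul(add(add(Z, Z), mul(Z, Z)), SSZ))))))))
  →18  S(S(S(S(S(S(mul(add(add(Z, Z), mul(Z, Z)), SSZ)))))))
  →19  S(S(S(S(S(S(mul(add(Z, mul(Z, Z)), SSZ)))))))
  →20  S(S(S(S(S(S(mul(mul(Z, Z), SSZ)))))))
  →21  S(S(S(S(S(S(mul(Z, SSZ)))))))
  →22  S^6(Z)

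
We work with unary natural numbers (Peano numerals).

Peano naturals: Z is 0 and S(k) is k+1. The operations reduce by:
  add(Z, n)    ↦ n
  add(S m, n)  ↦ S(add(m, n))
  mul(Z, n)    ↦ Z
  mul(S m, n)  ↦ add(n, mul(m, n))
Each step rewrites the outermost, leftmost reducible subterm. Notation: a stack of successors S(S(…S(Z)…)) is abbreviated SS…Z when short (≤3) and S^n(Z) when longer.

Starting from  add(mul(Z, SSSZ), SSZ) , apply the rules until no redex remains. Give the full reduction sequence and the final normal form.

  start: add(mul(Z, SSSZ), SSZ)
  step 1: add(Z, SSZ)
  step 2: SSZ

Answer: normal form = SSZ  (in 2 steps)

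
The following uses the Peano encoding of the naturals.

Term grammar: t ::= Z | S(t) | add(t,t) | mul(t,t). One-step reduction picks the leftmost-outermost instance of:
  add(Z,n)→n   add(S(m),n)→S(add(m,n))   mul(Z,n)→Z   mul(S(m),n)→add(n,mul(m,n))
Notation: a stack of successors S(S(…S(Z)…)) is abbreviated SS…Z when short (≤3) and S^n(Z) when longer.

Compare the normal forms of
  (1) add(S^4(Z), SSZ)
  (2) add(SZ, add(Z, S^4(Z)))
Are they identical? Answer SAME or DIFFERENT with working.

Term A:
  start: add(S^4(Z), SSZ)
  step 1: S(add(SSSZ, SSZ))
  step 2: S(S(add(SSZ, SSZ)))
  step 3: S(S(S(add(SZ, SSZ))))
  step 4: S(S(S(S(add(Z, SSZ)))))
  step 5: S^6(Z)

Term B:
  start: add(SZ, add(Z, S^4(Z)))
  step 1: S(add(Z, add(Z, S^4(Z))))
  step 2: S(add(Z, S^4(Z)))
  step 3: S^5(Z)

Answer: DIFFERENT — A ⇓ S^6(Z), B ⇓ S^5(Z)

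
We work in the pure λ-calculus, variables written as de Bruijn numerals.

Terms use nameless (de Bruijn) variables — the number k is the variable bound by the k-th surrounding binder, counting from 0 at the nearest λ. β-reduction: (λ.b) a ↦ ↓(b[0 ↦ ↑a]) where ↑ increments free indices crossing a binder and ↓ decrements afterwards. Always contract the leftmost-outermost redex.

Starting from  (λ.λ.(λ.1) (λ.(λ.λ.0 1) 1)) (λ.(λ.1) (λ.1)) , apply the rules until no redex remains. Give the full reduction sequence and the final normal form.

Answer: normal form = λ.0  (in 2 steps)

Reduction:
  start: (λ.λ.(λ.1) (λ.(λ.λ.0 1) 1)) (λ.(λ.1) (λ.1))
  [1] λ.(λ.1) (λ.(λ.λ.0 1) 1)
  [2] λ.0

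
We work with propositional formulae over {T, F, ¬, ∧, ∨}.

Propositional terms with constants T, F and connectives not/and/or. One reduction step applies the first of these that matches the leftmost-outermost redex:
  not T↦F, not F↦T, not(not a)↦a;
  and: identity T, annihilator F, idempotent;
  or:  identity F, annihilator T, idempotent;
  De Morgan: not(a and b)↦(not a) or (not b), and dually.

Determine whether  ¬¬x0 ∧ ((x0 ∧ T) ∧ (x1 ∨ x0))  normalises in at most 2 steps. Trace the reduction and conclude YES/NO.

  start: ¬¬x0 ∧ ((x0 ∧ T) ∧ (x1 ∨ x0))
  →1  x0 ∧ ((x0 ∧ T) ∧ (x1 ∨ x0))
  →2  x0 ∧ (x0 ∧ (x1 ∨ x0))

Answer: YES — reaches normal form x0 ∧ (x0 ∧ (x1 ∨ x0)) in 2 ≤ 2 steps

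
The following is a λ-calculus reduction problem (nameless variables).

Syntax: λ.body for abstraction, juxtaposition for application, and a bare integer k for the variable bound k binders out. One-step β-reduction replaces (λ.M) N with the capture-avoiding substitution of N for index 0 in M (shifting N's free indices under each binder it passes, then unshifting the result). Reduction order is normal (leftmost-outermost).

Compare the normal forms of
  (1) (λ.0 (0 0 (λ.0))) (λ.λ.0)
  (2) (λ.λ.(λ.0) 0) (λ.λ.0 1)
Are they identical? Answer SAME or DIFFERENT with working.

Term A:
  start: (λ.0 (0 0 (λ.0))) (λ.λ.0)
  [1] (λ.λ.0) ((λ.λ.0) (λ.λ.0) (λ.0))
  [2] λ.0

Term B:
  start: (λ.λ.(λ.0) 0) (λ.λ.0 1)
  [1] λ.(λ.0) 0
  [2] λ.0

Answer: SAME — A ⇓ λ.0, B ⇓ λ.0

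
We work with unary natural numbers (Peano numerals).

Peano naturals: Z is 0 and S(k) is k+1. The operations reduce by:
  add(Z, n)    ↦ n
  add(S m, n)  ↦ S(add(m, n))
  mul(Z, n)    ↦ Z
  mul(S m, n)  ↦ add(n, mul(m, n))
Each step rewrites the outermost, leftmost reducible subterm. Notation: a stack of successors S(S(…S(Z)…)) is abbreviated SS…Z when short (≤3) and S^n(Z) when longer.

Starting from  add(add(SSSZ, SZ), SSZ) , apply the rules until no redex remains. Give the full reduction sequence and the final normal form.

Answer: normal form = S^6(Z)  (in 9 steps)

Derivation:
  start: add(add(SSSZ, SZ), SSZ)
  [1] add(S(add(SSZ, SZ)), SSZ)
  [2] S(add(add(SSZ, SZ), SSZ))
  [3] S(add(S(add(SZ, SZ)), SSZ))
  [4] S(S(add(add(SZ, SZ), SSZ)))
  [5] S(S(add(S(add(Z, SZ)), SSZ)))
  [6] S(S(S(add(add(Z, SZ), SSZ))))
  [7] S(S(S(add(SZ, SSZ))))
  [8] S(S(S(S(add(Z, SSZ)))))
  [9] S^6(Z)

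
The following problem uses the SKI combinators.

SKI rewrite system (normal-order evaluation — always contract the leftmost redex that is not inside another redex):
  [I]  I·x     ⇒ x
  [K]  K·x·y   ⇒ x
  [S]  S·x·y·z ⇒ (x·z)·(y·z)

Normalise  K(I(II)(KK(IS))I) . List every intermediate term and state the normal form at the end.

  start: K(I(II)(KK(IS))I)
  [1] K(II(KK(IS))I)
  [2] K(I(KK(IS))I)
  [3] K(KK(IS)I)
  [4] K(KI)

Answer: normal form = K(KI)  (in 4 steps)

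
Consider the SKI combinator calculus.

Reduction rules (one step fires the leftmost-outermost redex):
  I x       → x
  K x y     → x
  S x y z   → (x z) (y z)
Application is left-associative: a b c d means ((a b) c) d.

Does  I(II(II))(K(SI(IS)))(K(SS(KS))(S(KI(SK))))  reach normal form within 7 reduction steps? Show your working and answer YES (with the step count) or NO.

Answer: YES — reaches normal form SIS in 7 ≤ 7 steps

Derivation:
  start: I(II(II))(K(SI(IS)))(K(SS(KS))(S(KI(SK))))
  step 1: II(II)(K(SI(IS)))(K(SS(KS))(S(KI(SK))))
  step 2: I(II)(K(SI(IS)))(K(SS(KS))(S(KI(SK))))
  step 3: II(K(SI(IS)))(K(SS(KS))(S(KI(SK))))
  step 4: I(K(SI(IS)))(K(SS(KS))(S(KI(SK))))
  step 5: K(SI(IS))(K(SS(KS))(S(KI(SK))))
  step 6: SI(IS)
  step 7: SIS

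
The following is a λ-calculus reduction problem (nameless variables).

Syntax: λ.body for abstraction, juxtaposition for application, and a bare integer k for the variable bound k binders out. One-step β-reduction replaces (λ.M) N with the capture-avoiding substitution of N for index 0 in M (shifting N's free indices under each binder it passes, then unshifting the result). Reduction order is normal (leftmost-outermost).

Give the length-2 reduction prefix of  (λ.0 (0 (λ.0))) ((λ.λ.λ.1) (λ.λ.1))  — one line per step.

  start: (λ.0 (0 (λ.0))) ((λ.λ.λ.1) (λ.λ.1))
  [1] (λ.λ.λ.1) (λ.λ.1) ((λ.λ.λ.1) (λ.λ.1) (λ.0))
  [2] (λ.λ.1) ((λ.λ.λ.1) (λ.λ.1) (λ.0))

Answer: after 2 steps: (λ.λ.1) ((λ.λ.λ.1) (λ.λ.1) (λ.0))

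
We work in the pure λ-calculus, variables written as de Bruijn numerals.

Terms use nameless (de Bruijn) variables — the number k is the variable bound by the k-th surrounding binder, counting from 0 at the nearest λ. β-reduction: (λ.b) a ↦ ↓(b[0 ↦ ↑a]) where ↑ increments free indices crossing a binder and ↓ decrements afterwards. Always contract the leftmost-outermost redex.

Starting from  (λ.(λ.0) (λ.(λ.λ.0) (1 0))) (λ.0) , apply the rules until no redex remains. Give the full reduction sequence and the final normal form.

Answer: normal form = λ.λ.0  (in 3 steps)

Derivation:
  start: (λ.(λ.0) (λ.(λ.λ.0) (1 0))) (λ.0)
  →1  (λ.0) (λ.(λ.λ.0) ((λ.0) 0))
  →2  λ.(λ.λ.0) ((λ.0) 0)
  →3  λ.λ.0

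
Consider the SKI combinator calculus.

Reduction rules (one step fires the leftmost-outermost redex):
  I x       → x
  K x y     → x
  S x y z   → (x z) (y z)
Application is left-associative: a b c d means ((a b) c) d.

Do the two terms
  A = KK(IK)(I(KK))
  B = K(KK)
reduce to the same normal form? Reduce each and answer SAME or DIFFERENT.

Term A:
  start: KK(IK)(I(KK))
  step 1: K(I(KK))
  step 2: K(KK)

Term B:
  start: K(KK)

Answer: SAME — A ⇓ K(KK), B ⇓ K(KK)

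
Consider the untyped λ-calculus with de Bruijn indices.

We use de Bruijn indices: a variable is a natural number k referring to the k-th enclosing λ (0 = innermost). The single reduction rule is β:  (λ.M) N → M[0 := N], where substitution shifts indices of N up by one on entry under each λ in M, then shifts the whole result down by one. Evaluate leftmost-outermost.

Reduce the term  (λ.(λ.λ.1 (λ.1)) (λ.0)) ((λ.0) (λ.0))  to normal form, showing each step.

Answer: normal form = λ.λ.1  (in 3 steps)

Derivation:
  start: (λ.(λ.λ.1 (λ.1)) (λ.0)) ((λ.0) (λ.0))
  [1] (λ.λ.1 (λ.1)) (λ.0)
  [2] λ.(λ.0) (λ.1)
  [3] λ.λ.1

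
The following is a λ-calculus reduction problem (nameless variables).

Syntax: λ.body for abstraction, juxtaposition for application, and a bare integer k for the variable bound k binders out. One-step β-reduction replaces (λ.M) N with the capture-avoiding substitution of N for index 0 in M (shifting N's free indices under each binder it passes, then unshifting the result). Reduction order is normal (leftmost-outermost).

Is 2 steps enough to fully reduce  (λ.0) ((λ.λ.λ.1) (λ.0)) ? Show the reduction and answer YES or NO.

  start: (λ.0) ((λ.λ.λ.1) (λ.0))
  step 1: (λ.λ.λ.1) (λ.0)
  step 2: λ.λ.1

Answer: YES — reaches normal form λ.λ.1 in 2 ≤ 2 steps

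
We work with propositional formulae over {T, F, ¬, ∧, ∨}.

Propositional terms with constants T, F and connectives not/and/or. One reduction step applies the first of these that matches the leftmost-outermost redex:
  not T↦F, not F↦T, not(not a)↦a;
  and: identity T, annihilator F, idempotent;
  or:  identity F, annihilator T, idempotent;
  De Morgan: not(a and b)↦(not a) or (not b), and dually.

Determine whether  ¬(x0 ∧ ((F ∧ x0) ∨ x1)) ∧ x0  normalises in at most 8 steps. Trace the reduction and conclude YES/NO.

  start: ¬(x0 ∧ ((F ∧ x0) ∨ x1)) ∧ x0
  →1  (¬x0 ∨ ¬((F ∧ x0) ∨ x1)) ∧ x0
  →2  (¬x0 ∨ (¬(F ∧ x0) ∧ ¬x1)) ∧ x0
  →3  (¬x0 ∨ ((¬F ∨ ¬x0) ∧ ¬x1)) ∧ x0
  →4  (¬x0 ∨ ((T ∨ ¬x0) ∧ ¬x1)) ∧ x0
  →5  (¬x0 ∨ (T ∧ ¬x1)) ∧ x0
  →6  (¬x0 ∨ ¬x1) ∧ x0

Answer: YES — reaches normal form (¬x0 ∨ ¬x1) ∧ x0 in 6 ≤ 8 steps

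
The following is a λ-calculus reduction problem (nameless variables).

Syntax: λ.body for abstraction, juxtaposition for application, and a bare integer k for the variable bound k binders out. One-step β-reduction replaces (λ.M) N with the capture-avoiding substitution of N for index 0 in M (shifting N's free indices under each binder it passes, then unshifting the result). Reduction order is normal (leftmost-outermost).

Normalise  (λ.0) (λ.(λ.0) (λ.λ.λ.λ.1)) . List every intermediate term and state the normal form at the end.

  start: (λ.0) (λ.(λ.0) (λ.λ.λ.λ.1))
  [1] λ.(λ.0) (λ.λ.λ.λ.1)
  [2] λ.λ.λ.λ.λ.1

Answer: normal form = λ.λ.λ.λ.λ.1  (in 2 steps)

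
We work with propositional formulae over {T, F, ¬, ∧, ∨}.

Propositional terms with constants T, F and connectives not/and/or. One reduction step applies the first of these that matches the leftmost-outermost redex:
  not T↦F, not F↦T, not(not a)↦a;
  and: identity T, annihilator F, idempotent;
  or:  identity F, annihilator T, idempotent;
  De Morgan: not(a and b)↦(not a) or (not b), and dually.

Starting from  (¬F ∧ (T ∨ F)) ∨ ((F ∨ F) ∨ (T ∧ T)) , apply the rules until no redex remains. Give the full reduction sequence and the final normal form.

  start: (¬F ∧ (T ∨ F)) ∨ ((F ∨ F) ∨ (T ∧ T))
  step 1: (T ∧ (T ∨ F)) ∨ ((F ∨ F) ∨ (T ∧ T))
  step 2: (T ∨ F) ∨ ((F ∨ F) ∨ (T ∧ T))
  step 3: T ∨ ((F ∨ F) ∨ (T ∧ T))
  step 4: T

Answer: normal form = T  (in 4 steps)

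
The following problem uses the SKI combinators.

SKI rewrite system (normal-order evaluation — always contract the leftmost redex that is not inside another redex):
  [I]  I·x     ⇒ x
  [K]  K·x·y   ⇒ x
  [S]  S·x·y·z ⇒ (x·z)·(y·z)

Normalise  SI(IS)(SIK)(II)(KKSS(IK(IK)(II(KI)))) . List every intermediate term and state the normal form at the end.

  start: SI(IS)(SIK)(II)(KKSS(IK(IK)(II(KI))))
  →1  I(SIK)(IS(SIK))(II)(KKSS(IK(IK)(II(KI))))
  →2  SIK(IS(SIK))(II)(KKSS(IK(IK)(II(KI))))
  →3  I(IS(SIK))(K(IS(SIK)))(II)(KKSS(IK(IK)(II(KI))))
  →4  IS(SIK)(K(IS(SIK)))(II)(KKSS(IK(IK)(II(KI))))
  →5  S(SIK)(K(IS(SIK)))(II)(KKSS(IK(IK)(II(KI))))
  →6  SIK(II)(K(IS(SIK))(II))(KKSS(IK(IK)(II(KI))))
  →7  I(II)(K(II))(K(IS(SIK))(II))(KKSS(IK(IK)(II(KI))))
  →8  II(K(II))(K(IS(SIK))(II))(KKSS(IK(IK)(II(KI))))
  →9  I(K(II))(K(IS(SIK))(II))(KKSS(IK(IK)(II(KI))))
  →10  K(II)(K(IS(SIK))(II))(KKSS(IK(IK)(II(KI))))
  →11  II(KKSS(IK(IK)(II(KI))))
  →12  I(KKSS(IK(IK)(II(KI))))
  →13  KKSS(IK(IK)(II(KI)))
  →14  KS(IK(IK)(II(KI)))
  →15  S

Answer: normal form = S  (in 15 steps)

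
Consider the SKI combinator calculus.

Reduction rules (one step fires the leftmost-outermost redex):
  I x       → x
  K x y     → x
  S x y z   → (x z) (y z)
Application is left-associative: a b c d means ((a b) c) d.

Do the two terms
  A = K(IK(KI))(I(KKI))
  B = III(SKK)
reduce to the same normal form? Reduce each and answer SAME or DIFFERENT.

Term A:
  start: K(IK(KI))(I(KKI))
  →1  IK(KI)
  →2  K(KI)

Term B:
  start: III(SKK)
  →1  II(SKK)
  →2  I(SKK)
  →3  SKK

Answer: DIFFERENT — A ⇓ K(KI), B ⇓ SKK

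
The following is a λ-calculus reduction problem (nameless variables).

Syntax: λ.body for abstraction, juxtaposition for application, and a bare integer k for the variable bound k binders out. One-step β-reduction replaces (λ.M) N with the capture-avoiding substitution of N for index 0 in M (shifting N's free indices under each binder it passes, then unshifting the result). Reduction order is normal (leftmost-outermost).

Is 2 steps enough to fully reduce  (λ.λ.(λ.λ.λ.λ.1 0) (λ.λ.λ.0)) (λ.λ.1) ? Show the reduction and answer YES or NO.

Answer: YES — reaches normal form λ.λ.λ.λ.1 0 in 2 ≤ 2 steps

Working:
  start: (λ.λ.(λ.λ.λ.λ.1 0) (λ.λ.λ.0)) (λ.λ.1)
  step 1: λ.(λ.λ.λ.λ.1 0) (λ.λ.λ.0)
  step 2: λ.λ.λ.λ.1 0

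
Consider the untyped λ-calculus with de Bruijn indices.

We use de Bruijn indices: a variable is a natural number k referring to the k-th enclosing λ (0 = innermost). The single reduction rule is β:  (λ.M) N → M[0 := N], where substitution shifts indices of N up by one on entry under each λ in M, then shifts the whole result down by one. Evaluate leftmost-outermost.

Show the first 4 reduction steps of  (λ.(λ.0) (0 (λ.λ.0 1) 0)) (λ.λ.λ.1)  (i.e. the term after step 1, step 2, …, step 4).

Answer: after 4 steps: λ.λ.λ.λ.1

Working:
  start: (λ.(λ.0) (0 (λ.λ.0 1) 0)) (λ.λ.λ.1)
  step 1: (λ.0) ((λ.λ.λ.1) (λ.λ.0 1) (λ.λ.λ.1))
  step 2: (λ.λ.λ.1) (λ.λ.0 1) (λ.λ.λ.1)
  step 3: (λ.λ.1) (λ.λ.λ.1)
  step 4: λ.λ.λ.λ.1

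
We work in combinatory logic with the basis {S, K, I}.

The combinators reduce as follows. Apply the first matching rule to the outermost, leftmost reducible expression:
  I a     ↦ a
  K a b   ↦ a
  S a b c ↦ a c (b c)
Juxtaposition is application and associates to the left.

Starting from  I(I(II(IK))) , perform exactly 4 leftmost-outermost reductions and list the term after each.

Answer: after 4 steps: IK

Working:
  start: I(I(II(IK)))
  step 1: I(II(IK))
  step 2: II(IK)
  step 3: I(IK)
  step 4: IK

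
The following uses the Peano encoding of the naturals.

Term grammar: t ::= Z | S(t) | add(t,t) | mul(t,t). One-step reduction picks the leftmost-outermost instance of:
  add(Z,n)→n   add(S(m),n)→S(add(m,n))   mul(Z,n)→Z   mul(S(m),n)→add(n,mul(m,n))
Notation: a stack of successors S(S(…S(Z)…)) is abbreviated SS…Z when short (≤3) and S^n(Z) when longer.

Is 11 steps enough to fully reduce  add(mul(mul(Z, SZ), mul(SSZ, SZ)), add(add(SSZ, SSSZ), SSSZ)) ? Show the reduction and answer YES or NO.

  start: add(mul(mul(Z, SZ), mul(SSZ, SZ)), add(add(SSZ, SSSZ), SSSZ))
  [1] add(mul(Z, mul(SSZ, SZ)), add(add(SSZ, SSSZ), SSSZ))
  [2] add(Z, add(add(SSZ, SSSZ), SSSZ))
  [3] add(add(SSZ, SSSZ), SSSZ)
  [4] add(S(add(SZ, SSSZ)), SSSZ)
  [5] S(add(add(SZ, SSSZ), SSSZ))
  [6] S(add(S(add(Z, SSSZ)), SSSZ))
  [7] S(S(add(add(Z, SSSZ), SSSZ)))
  [8] S(S(add(SSSZ, SSSZ)))
  [9] S(S(S(add(SSZ, SSSZ))))
  [10] S(S(S(S(add(SZ, SSSZ)))))
  [11] S(S(S(S(S(add(Z, SSSZ))))))

Answer: NO — after 11 steps the term is S(S(S(S(S(add(Z, SSSZ)))))), not yet normal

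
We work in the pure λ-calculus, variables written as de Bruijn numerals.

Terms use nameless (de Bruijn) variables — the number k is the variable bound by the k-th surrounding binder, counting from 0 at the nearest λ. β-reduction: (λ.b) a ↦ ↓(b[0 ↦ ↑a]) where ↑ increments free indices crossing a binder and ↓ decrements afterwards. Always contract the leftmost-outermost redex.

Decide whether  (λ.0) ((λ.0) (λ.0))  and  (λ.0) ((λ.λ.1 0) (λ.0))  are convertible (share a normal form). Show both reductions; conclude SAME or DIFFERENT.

Term A:
  start: (λ.0) ((λ.0) (λ.0))
  step 1: (λ.0) (λ.0)
  step 2: λ.0

Term B:
  start: (λ.0) ((λ.λ.1 0) (λ.0))
  step 1: (λ.λ.1 0) (λ.0)
  step 2: λ.(λ.0) 0
  step 3: λ.0

Answer: SAME — A ⇓ λ.0, B ⇓ λ.0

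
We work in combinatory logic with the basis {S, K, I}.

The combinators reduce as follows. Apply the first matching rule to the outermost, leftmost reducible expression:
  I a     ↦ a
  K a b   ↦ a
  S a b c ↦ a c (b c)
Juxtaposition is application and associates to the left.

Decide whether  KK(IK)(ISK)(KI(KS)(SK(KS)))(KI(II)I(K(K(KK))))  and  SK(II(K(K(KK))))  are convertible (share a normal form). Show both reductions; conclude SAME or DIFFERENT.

Answer: SAME — A ⇓ SK(K(K(KK))), B ⇓ SK(K(K(KK)))

Derivation:
Term A:
  start: KK(IK)(ISK)(KI(KS)(SK(KS)))(KI(II)I(K(K(KK))))
  →1  K(ISK)(KI(KS)(SK(KS)))(KI(II)I(K(K(KK))))
  →2  ISK(KI(II)I(K(K(KK))))
  →3  SK(KI(II)I(K(K(KK))))
  →4  SK(II(K(K(KK))))
  →5  SK(I(K(K(KK))))
  →6  SK(K(K(KK)))

Term B:
  start: SK(II(K(K(KK))))
  →1  SK(I(K(K(KK))))
  →2  SK(K(K(KK)))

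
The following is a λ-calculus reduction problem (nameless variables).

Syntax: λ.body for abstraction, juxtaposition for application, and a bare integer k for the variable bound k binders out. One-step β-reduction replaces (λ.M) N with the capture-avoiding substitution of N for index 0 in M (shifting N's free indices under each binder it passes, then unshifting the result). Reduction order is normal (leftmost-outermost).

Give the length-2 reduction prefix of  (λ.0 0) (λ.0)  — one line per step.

Answer: after 2 steps: λ.0

Derivation:
  start: (λ.0 0) (λ.0)
  step 1: (λ.0) (λ.0)
  step 2: λ.0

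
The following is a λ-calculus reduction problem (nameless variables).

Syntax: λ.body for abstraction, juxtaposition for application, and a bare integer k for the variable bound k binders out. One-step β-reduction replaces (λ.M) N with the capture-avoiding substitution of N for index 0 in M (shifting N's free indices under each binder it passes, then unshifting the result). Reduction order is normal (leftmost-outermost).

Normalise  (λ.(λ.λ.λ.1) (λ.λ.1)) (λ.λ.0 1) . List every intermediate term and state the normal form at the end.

Answer: normal form = λ.λ.1  (in 2 steps)

Working:
  start: (λ.(λ.λ.λ.1) (λ.λ.1)) (λ.λ.0 1)
  [1] (λ.λ.λ.1) (λ.λ.1)
  [2] λ.λ.1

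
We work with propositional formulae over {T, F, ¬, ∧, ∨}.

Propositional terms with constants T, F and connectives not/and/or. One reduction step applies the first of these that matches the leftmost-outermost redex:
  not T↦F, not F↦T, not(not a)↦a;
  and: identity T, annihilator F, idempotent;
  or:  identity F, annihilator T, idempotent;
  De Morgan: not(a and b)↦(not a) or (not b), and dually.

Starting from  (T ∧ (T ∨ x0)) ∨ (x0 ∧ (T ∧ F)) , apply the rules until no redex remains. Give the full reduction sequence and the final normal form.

  start: (T ∧ (T ∨ x0)) ∨ (x0 ∧ (T ∧ F))
  step 1: (T ∨ x0) ∨ (x0 ∧ (T ∧ F))
  step 2: T ∨ (x0 ∧ (T ∧ F))
  step 3: T

Answer: normal form = T  (in 3 steps)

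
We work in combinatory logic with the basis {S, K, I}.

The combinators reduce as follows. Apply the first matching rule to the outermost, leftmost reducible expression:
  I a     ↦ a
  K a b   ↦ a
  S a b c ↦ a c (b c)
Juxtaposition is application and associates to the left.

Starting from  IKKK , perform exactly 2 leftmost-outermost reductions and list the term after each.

  start: IKKK
  →1  KKK
  →2  K

Answer: after 2 steps: K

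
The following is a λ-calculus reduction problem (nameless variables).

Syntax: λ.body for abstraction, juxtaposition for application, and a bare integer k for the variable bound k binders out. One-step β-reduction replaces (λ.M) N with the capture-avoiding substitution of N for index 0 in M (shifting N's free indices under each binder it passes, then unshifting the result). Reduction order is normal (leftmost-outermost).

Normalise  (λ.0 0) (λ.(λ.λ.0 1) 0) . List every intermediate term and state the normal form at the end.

Answer: normal form = λ.0 (λ.λ.0 1)  (in 4 steps)

Derivation:
  start: (λ.0 0) (λ.(λ.λ.0 1) 0)
  step 1: (λ.(λ.λ.0 1) 0) (λ.(λ.λ.0 1) 0)
  step 2: (λ.λ.0 1) (λ.(λ.λ.0 1) 0)
  step 3: λ.0 (λ.(λ.λ.0 1) 0)
  step 4: λ.0 (λ.λ.0 1)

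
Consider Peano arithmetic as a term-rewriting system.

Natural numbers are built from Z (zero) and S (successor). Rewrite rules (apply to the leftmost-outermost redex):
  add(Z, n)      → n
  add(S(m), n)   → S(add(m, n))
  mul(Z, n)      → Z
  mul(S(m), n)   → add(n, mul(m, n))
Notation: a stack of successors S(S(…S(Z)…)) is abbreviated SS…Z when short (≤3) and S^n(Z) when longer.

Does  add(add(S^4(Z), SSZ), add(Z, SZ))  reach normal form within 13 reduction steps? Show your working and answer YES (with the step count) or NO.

  start: add(add(S^4(Z), SSZ), add(Z, SZ))
  step 1: add(S(add(SSSZ, SSZ)), add(Z, SZ))
  step 2: S(add(add(SSSZ, SSZ), add(Z, SZ)))
  step 3: S(add(S(add(SSZ, SSZ)), add(Z, SZ)))
  step 4: S(S(add(add(SSZ, SSZ), add(Z, SZ))))
  step 5: S(S(add(S(add(SZ, SSZ)), add(Z, SZ))))
  step 6: S(S(S(add(add(SZ, SSZ), add(Z, SZ)))))
  step 7: S(S(S(add(S(add(Z, SSZ)), add(Z, SZ)))))
  step 8: S(S(S(S(add(add(Z, SSZ), add(Z, SZ))))))
  step 9: S(S(S(S(add(SSZ, add(Z, SZ))))))
  step 10: S(S(S(S(S(add(SZ, add(Z, SZ)))))))
  step 11: S(S(S(S(S(S(add(Z, add(Z, SZ))))))))
  step 12: S(S(S(S(S(S(add(Z, SZ)))))))
  step 13: S^7(Z)

Answer: YES — reaches normal form S^7(Z) in 13 ≤ 13 steps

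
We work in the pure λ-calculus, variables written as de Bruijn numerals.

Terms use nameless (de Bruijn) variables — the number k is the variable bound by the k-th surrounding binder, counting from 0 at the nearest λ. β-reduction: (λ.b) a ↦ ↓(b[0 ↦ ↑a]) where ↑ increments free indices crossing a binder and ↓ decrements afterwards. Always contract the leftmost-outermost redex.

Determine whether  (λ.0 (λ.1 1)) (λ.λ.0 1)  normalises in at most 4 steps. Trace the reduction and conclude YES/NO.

Answer: YES — reaches normal form λ.0 (λ.λ.0 (λ.λ.0 1)) in 3 ≤ 4 steps

Derivation:
  start: (λ.0 (λ.1 1)) (λ.λ.0 1)
  →1  (λ.λ.0 1) (λ.(λ.λ.0 1) (λ.λ.0 1))
  →2  λ.0 (λ.(λ.λ.0 1) (λ.λ.0 1))
  →3  λ.0 (λ.λ.0 (λ.λ.0 1))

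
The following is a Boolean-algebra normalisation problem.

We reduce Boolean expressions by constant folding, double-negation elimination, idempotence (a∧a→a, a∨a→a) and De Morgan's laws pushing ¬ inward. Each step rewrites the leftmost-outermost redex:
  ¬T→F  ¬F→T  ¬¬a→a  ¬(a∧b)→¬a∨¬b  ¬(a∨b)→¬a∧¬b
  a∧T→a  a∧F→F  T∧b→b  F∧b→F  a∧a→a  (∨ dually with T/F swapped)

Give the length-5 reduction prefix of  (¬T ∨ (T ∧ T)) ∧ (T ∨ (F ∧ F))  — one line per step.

  start: (¬T ∨ (T ∧ T)) ∧ (T ∨ (F ∧ F))
  →1  (F ∨ (T ∧ T)) ∧ (T ∨ (F ∧ F))
  →2  (T ∧ T) ∧ (T ∨ (F ∧ F))
  →3  T ∧ (T ∨ (F ∧ F))
  →4  T ∨ (F ∧ F)
  →5  T

Answer: after 5 steps: T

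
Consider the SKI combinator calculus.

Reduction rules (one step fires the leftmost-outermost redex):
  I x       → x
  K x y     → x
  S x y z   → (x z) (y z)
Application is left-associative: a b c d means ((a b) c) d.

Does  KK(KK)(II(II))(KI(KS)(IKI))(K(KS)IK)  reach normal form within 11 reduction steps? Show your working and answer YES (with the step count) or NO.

  start: KK(KK)(II(II))(KI(KS)(IKI))(K(KS)IK)
  [1] K(II(II))(KI(KS)(IKI))(K(KS)IK)
  [2] II(II)(K(KS)IK)
  [3] I(II)(K(KS)IK)
  [4] II(K(KS)IK)
  [5] I(K(KS)IK)
  [6] K(KS)IK
  [7] KSK
  [8] S

Answer: YES — reaches normal form S in 8 ≤ 11 steps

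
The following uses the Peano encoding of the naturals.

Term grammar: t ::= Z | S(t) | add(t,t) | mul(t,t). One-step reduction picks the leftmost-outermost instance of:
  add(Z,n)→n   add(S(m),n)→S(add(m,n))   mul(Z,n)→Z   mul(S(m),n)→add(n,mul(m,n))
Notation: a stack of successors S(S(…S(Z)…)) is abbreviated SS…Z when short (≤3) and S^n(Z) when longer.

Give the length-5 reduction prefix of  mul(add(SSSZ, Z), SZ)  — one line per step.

Answer: after 5 steps: S(mul(S(add(SZ, Z)), SZ))

Working:
  start: mul(add(SSSZ, Z), SZ)
  step 1: mul(S(add(SSZ, Z)), SZ)
  step 2: add(SZ, mul(add(SSZ, Z), SZ))
  step 3: S(add(Z, mul(add(SSZ, Z), SZ)))
  step 4: S(mul(add(SSZ, Z), SZ))
  step 5: S(mul(S(add(SZ, Z)), SZ))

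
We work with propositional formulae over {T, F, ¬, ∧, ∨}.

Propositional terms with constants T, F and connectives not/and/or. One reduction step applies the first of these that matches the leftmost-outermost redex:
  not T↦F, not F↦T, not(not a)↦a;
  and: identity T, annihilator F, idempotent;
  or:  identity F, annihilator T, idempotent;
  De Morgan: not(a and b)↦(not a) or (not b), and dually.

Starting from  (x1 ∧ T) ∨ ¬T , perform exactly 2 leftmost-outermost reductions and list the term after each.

Answer: after 2 steps: x1 ∨ F

Reduction:
  start: (x1 ∧ T) ∨ ¬T
  →1  x1 ∨ ¬T
  →2  x1 ∨ F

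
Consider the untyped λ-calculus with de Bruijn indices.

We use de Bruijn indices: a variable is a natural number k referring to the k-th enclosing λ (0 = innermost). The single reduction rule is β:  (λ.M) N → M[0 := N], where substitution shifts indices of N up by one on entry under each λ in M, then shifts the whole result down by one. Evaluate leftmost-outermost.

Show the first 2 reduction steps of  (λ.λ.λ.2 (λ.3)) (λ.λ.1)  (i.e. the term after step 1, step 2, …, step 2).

  start: (λ.λ.λ.2 (λ.3)) (λ.λ.1)
  step 1: λ.λ.(λ.λ.1) (λ.λ.λ.1)
  step 2: λ.λ.λ.λ.λ.λ.1

Answer: after 2 steps: λ.λ.λ.λ.λ.λ.1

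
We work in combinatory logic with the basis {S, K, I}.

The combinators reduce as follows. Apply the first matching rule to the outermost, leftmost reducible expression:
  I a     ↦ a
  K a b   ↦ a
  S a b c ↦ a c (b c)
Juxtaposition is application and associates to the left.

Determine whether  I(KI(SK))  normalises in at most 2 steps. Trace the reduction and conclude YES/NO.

  start: I(KI(SK))
  step 1: KI(SK)
  step 2: I

Answer: YES — reaches normal form I in 2 ≤ 2 steps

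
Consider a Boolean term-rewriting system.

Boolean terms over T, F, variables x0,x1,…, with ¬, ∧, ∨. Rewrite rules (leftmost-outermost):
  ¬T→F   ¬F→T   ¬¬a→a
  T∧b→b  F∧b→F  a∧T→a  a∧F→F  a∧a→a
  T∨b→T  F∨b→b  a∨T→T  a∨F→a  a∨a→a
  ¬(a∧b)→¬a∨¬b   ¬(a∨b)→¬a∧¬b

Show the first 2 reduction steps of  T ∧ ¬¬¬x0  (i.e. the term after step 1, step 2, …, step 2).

  start: T ∧ ¬¬¬x0
  step 1: ¬¬¬x0
  step 2: ¬x0

Answer: after 2 steps: ¬x0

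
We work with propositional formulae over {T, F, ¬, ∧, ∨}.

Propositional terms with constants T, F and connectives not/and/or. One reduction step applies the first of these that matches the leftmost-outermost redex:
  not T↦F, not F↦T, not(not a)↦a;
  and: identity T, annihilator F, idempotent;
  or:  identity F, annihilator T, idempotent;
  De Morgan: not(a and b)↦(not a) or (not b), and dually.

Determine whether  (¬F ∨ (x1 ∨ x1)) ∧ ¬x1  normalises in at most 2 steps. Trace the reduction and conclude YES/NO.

Answer: NO — after 2 steps the term is T ∧ ¬x1, not yet normal

Working:
  start: (¬F ∨ (x1 ∨ x1)) ∧ ¬x1
  step 1: (T ∨ (x1 ∨ x1)) ∧ ¬x1
  step 2: T ∧ ¬x1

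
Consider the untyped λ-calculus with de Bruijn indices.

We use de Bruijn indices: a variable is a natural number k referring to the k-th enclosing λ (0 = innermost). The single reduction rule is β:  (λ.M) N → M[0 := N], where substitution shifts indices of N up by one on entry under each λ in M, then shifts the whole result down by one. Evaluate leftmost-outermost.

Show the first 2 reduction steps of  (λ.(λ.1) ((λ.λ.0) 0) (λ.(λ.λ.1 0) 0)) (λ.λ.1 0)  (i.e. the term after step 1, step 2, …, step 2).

  start: (λ.(λ.1) ((λ.λ.0) 0) (λ.(λ.λ.1 0) 0)) (λ.λ.1 0)
  [1] (λ.λ.λ.1 0) ((λ.λ.0) (λ.λ.1 0)) (λ.(λ.λ.1 0) 0)
  [2] (λ.λ.1 0) (λ.(λ.λ.1 0) 0)

Answer: after 2 steps: (λ.λ.1 0) (λ.(λ.λ.1 0) 0)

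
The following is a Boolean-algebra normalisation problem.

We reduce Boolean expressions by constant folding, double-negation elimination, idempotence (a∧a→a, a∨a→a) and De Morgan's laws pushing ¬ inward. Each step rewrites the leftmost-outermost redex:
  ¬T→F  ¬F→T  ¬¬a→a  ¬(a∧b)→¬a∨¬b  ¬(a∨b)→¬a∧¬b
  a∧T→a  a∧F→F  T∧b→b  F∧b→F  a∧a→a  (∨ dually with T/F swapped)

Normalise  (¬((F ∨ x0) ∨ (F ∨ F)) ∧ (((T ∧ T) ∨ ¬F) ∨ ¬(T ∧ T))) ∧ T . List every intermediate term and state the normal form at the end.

  start: (¬((F ∨ x0) ∨ (F ∨ F)) ∧ (((T ∧ T) ∨ ¬F) ∨ ¬(T ∧ T))) ∧ T
  [1] ¬((F ∨ x0) ∨ (F ∨ F)) ∧ (((T ∧ T) ∨ ¬F) ∨ ¬(T ∧ T))
  [2] (¬(F ∨ x0) ∧ ¬(F ∨ F)) ∧ (((T ∧ T) ∨ ¬F) ∨ ¬(T ∧ T))
  [3] ((¬F ∧ ¬x0) ∧ ¬(F ∨ F)) ∧ (((T ∧ T) ∨ ¬F) ∨ ¬(T ∧ T))
  [4] ((T ∧ ¬x0) ∧ ¬(F ∨ F)) ∧ (((T ∧ T) ∨ ¬F) ∨ ¬(T ∧ T))
  [5] (¬x0 ∧ ¬(F ∨ F)) ∧ (((T ∧ T) ∨ ¬F) ∨ ¬(T ∧ T))
  [6] (¬x0 ∧ (¬F ∧ ¬F)) ∧ (((T ∧ T) ∨ ¬F) ∨ ¬(T ∧ T))
  [7] (¬x0 ∧ ¬F) ∧ (((T ∧ T) ∨ ¬F) ∨ ¬(T ∧ T))
  [8] (¬x0 ∧ T) ∧ (((T ∧ T) ∨ ¬F) ∨ ¬(T ∧ T))
  [9] ¬x0 ∧ (((T ∧ T) ∨ ¬F) ∨ ¬(T ∧ T))
  [10] ¬x0 ∧ ((T ∨ ¬F) ∨ ¬(T ∧ T))
  [11] ¬x0 ∧ (T ∨ ¬(T ∧ T))
  [12] ¬x0 ∧ T
  [13] ¬x0

Answer: normal form = ¬x0  (in 13 steps)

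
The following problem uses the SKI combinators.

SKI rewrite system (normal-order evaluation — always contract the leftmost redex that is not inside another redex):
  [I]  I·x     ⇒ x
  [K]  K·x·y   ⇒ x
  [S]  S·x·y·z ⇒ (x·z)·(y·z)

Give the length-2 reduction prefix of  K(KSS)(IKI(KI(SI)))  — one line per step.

  start: K(KSS)(IKI(KI(SI)))
  →1  KSS
  →2  S

Answer: after 2 steps: S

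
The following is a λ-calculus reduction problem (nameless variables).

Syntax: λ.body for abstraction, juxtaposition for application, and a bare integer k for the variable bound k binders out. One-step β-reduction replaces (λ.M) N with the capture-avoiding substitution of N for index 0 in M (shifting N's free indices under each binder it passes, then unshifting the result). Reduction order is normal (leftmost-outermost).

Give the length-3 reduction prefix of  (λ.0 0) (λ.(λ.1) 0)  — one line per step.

  start: (λ.0 0) (λ.(λ.1) 0)
  step 1: (λ.(λ.1) 0) (λ.(λ.1) 0)
  step 2: (λ.λ.(λ.1) 0) (λ.(λ.1) 0)
  step 3: λ.(λ.1) 0

Answer: after 3 steps: λ.(λ.1) 0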